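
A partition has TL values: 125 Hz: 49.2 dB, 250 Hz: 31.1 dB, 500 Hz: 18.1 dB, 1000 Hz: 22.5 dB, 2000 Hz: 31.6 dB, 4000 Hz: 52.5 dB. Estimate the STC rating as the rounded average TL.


Given TL values at each frequency:
  125 Hz: 49.2 dB
  250 Hz: 31.1 dB
  500 Hz: 18.1 dB
  1000 Hz: 22.5 dB
  2000 Hz: 31.6 dB
  4000 Hz: 52.5 dB
Formula: STC ~ round(average of TL values)
Sum = 49.2 + 31.1 + 18.1 + 22.5 + 31.6 + 52.5 = 205.0
Average = 205.0 / 6 = 34.17
Rounded: 34

34


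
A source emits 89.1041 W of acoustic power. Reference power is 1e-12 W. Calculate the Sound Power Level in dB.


Given values:
  W = 89.1041 W
  W_ref = 1e-12 W
Formula: SWL = 10 * log10(W / W_ref)
Compute ratio: W / W_ref = 89104100000000
Compute log10: log10(89104100000000) = 13.949898
Multiply: SWL = 10 * 13.949898 = 139.5

139.5 dB


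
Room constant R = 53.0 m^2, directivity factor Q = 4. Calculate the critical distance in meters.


Given values:
  R = 53.0 m^2, Q = 4
Formula: d_c = 0.141 * sqrt(Q * R)
Compute Q * R = 4 * 53.0 = 212.0
Compute sqrt(212.0) = 14.5602
d_c = 0.141 * 14.5602 = 2.053

2.053 m


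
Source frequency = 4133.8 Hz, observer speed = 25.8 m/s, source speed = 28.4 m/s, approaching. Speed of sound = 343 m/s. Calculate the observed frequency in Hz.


Given values:
  f_s = 4133.8 Hz, v_o = 25.8 m/s, v_s = 28.4 m/s
  Direction: approaching
Formula: f_o = f_s * (c + v_o) / (c - v_s)
Numerator: c + v_o = 343 + 25.8 = 368.8
Denominator: c - v_s = 343 - 28.4 = 314.6
f_o = 4133.8 * 368.8 / 314.6 = 4845.98

4845.98 Hz


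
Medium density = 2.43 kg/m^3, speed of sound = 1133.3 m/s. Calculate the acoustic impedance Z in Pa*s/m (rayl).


Given values:
  rho = 2.43 kg/m^3
  c = 1133.3 m/s
Formula: Z = rho * c
Z = 2.43 * 1133.3
Z = 2753.92

2753.92 rayl


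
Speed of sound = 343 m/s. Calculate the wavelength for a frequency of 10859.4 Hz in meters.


Given values:
  c = 343 m/s, f = 10859.4 Hz
Formula: lambda = c / f
lambda = 343 / 10859.4
lambda = 0.0316

0.0316 m


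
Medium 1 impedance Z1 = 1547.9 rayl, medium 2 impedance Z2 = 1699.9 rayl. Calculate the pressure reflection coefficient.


Given values:
  Z1 = 1547.9 rayl, Z2 = 1699.9 rayl
Formula: R = (Z2 - Z1) / (Z2 + Z1)
Numerator: Z2 - Z1 = 1699.9 - 1547.9 = 152.0
Denominator: Z2 + Z1 = 1699.9 + 1547.9 = 3247.8
R = 152.0 / 3247.8 = 0.0468

0.0468


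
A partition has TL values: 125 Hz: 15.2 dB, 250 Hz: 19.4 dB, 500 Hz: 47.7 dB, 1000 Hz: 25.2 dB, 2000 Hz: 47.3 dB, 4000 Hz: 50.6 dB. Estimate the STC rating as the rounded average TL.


Given TL values at each frequency:
  125 Hz: 15.2 dB
  250 Hz: 19.4 dB
  500 Hz: 47.7 dB
  1000 Hz: 25.2 dB
  2000 Hz: 47.3 dB
  4000 Hz: 50.6 dB
Formula: STC ~ round(average of TL values)
Sum = 15.2 + 19.4 + 47.7 + 25.2 + 47.3 + 50.6 = 205.4
Average = 205.4 / 6 = 34.23
Rounded: 34

34


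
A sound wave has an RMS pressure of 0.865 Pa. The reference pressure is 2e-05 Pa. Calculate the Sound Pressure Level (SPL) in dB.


Given values:
  p = 0.865 Pa
  p_ref = 2e-05 Pa
Formula: SPL = 20 * log10(p / p_ref)
Compute ratio: p / p_ref = 0.865 / 2e-05 = 43250
Compute log10: log10(43250) = 4.635986
Multiply: SPL = 20 * 4.635986 = 92.72

92.72 dB


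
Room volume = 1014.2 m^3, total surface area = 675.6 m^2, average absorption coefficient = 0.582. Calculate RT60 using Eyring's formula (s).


Given values:
  V = 1014.2 m^3, S = 675.6 m^2, alpha = 0.582
Formula: RT60 = 0.161 * V / (-S * ln(1 - alpha))
Compute ln(1 - 0.582) = ln(0.418) = -0.872274
Denominator: -675.6 * -0.872274 = 589.3083
Numerator: 0.161 * 1014.2 = 163.2862
RT60 = 163.2862 / 589.3083 = 0.277

0.277 s


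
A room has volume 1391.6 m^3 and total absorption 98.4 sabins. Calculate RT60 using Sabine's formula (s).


Given values:
  V = 1391.6 m^3
  A = 98.4 sabins
Formula: RT60 = 0.161 * V / A
Numerator: 0.161 * 1391.6 = 224.0476
RT60 = 224.0476 / 98.4 = 2.277

2.277 s


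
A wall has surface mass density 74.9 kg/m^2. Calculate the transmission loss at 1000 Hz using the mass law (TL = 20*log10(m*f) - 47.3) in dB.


Given values:
  m = 74.9 kg/m^2, f = 1000 Hz
Formula: TL = 20 * log10(m * f) - 47.3
Compute m * f = 74.9 * 1000 = 74900.0
Compute log10(74900.0) = 4.874482
Compute 20 * 4.874482 = 97.4896
TL = 97.4896 - 47.3 = 50.19

50.19 dB


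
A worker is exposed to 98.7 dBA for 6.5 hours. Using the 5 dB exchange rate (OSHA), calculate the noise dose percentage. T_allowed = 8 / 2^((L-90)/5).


Given values:
  L = 98.7 dBA, T = 6.5 hours
Formula: T_allowed = 8 / 2^((L - 90) / 5)
Compute exponent: (98.7 - 90) / 5 = 1.74
Compute 2^(1.74) = 3.340352
T_allowed = 8 / 3.340352 = 2.394957 hours
Dose = (T / T_allowed) * 100
Dose = (6.5 / 2.394957) * 100 = 271.4

271.4 %


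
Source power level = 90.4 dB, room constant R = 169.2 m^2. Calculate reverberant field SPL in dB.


Given values:
  Lw = 90.4 dB, R = 169.2 m^2
Formula: SPL = Lw + 10 * log10(4 / R)
Compute 4 / R = 4 / 169.2 = 0.023641
Compute 10 * log10(0.023641) = -16.2633
SPL = 90.4 + (-16.2633) = 74.14

74.14 dB


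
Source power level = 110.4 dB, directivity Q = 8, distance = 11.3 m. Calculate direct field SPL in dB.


Given values:
  Lw = 110.4 dB, Q = 8, r = 11.3 m
Formula: SPL = Lw + 10 * log10(Q / (4 * pi * r^2))
Compute 4 * pi * r^2 = 4 * pi * 11.3^2 = 1604.5999
Compute Q / denom = 8 / 1604.5999 = 0.00498567
Compute 10 * log10(0.00498567) = -23.0228
SPL = 110.4 + (-23.0228) = 87.38

87.38 dB


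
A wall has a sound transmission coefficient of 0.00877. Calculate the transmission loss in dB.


Given values:
  tau = 0.00877
Formula: TL = 10 * log10(1 / tau)
Compute 1 / tau = 1 / 0.00877 = 114.0251
Compute log10(114.0251) = 2.057
TL = 10 * 2.057 = 20.57

20.57 dB


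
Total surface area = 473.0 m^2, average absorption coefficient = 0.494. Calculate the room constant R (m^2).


Given values:
  S = 473.0 m^2, alpha = 0.494
Formula: R = S * alpha / (1 - alpha)
Numerator: 473.0 * 0.494 = 233.662
Denominator: 1 - 0.494 = 0.506
R = 233.662 / 0.506 = 461.78

461.78 m^2


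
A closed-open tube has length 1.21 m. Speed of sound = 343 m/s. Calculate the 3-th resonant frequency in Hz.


Given values:
  Tube type: closed-open, L = 1.21 m, c = 343 m/s, n = 3
Formula: f_n = (2n - 1) * c / (4 * L)
Compute 2n - 1 = 2*3 - 1 = 5
Compute 4 * L = 4 * 1.21 = 4.84
f = 5 * 343 / 4.84
f = 354.34

354.34 Hz


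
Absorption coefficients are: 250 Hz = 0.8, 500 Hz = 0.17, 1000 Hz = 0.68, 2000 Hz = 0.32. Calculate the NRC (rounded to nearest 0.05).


Given values:
  a_250 = 0.8, a_500 = 0.17
  a_1000 = 0.68, a_2000 = 0.32
Formula: NRC = (a250 + a500 + a1000 + a2000) / 4
Sum = 0.8 + 0.17 + 0.68 + 0.32 = 1.97
NRC = 1.97 / 4 = 0.4925
Rounded to nearest 0.05: 0.5

0.5


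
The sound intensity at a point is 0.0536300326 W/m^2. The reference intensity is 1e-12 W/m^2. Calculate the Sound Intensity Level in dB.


Given values:
  I = 0.0536300326 W/m^2
  I_ref = 1e-12 W/m^2
Formula: SIL = 10 * log10(I / I_ref)
Compute ratio: I / I_ref = 53630032600
Compute log10: log10(53630032600) = 10.729408
Multiply: SIL = 10 * 10.729408 = 107.29

107.29 dB


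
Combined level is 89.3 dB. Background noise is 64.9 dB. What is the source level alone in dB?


Given values:
  L_total = 89.3 dB, L_bg = 64.9 dB
Formula: L_source = 10 * log10(10^(L_total/10) - 10^(L_bg/10))
Convert to linear:
  10^(89.3/10) = 851138038.2024
  10^(64.9/10) = 3090295.4325
Difference: 851138038.2024 - 3090295.4325 = 848047742.7699
L_source = 10 * log10(848047742.7699) = 89.28

89.28 dB


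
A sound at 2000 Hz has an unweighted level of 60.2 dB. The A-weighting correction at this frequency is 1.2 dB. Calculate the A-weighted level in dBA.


Given values:
  SPL = 60.2 dB
  A-weighting at 2000 Hz = 1.2 dB
Formula: L_A = SPL + A_weight
L_A = 60.2 + (1.2)
L_A = 61.4

61.4 dBA


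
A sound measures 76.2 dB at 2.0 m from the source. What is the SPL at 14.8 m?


Given values:
  SPL1 = 76.2 dB, r1 = 2.0 m, r2 = 14.8 m
Formula: SPL2 = SPL1 - 20 * log10(r2 / r1)
Compute ratio: r2 / r1 = 14.8 / 2.0 = 7.4
Compute log10: log10(7.4) = 0.869232
Compute drop: 20 * 0.869232 = 17.3846
SPL2 = 76.2 - 17.3846 = 58.82

58.82 dB


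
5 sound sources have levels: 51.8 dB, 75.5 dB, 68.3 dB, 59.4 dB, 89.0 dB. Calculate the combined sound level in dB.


Formula: L_total = 10 * log10( sum(10^(Li/10)) )
  Source 1: 10^(51.8/10) = 151356.1248
  Source 2: 10^(75.5/10) = 35481338.9234
  Source 3: 10^(68.3/10) = 6760829.7539
  Source 4: 10^(59.4/10) = 870963.59
  Source 5: 10^(89.0/10) = 794328234.7243
Sum of linear values = 837592723.1164
L_total = 10 * log10(837592723.1164) = 89.23

89.23 dB


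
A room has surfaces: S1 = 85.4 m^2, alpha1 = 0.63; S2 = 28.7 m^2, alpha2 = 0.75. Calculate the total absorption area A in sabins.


Given surfaces:
  Surface 1: 85.4 * 0.63 = 53.802
  Surface 2: 28.7 * 0.75 = 21.525
Formula: A = sum(Si * alpha_i)
A = 53.802 + 21.525
A = 75.33

75.33 sabins


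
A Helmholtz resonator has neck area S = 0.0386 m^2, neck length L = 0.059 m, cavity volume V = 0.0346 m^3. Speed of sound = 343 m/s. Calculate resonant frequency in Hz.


Given values:
  S = 0.0386 m^2, L = 0.059 m, V = 0.0346 m^3, c = 343 m/s
Formula: f = (c / (2*pi)) * sqrt(S / (V * L))
Compute V * L = 0.0346 * 0.059 = 0.0020414
Compute S / (V * L) = 0.0386 / 0.0020414 = 18.9086
Compute sqrt(18.9086) = 4.348402
Compute c / (2*pi) = 343 / 6.283185 = 54.590148
f = 54.590148 * 4.348402 = 237.38

237.38 Hz


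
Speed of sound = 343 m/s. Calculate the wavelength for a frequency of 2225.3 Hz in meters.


Given values:
  c = 343 m/s, f = 2225.3 Hz
Formula: lambda = c / f
lambda = 343 / 2225.3
lambda = 0.1541

0.1541 m


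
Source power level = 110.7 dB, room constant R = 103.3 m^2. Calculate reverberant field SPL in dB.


Given values:
  Lw = 110.7 dB, R = 103.3 m^2
Formula: SPL = Lw + 10 * log10(4 / R)
Compute 4 / R = 4 / 103.3 = 0.038722
Compute 10 * log10(0.038722) = -14.1204
SPL = 110.7 + (-14.1204) = 96.58

96.58 dB


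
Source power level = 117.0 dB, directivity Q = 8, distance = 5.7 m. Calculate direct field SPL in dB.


Given values:
  Lw = 117.0 dB, Q = 8, r = 5.7 m
Formula: SPL = Lw + 10 * log10(Q / (4 * pi * r^2))
Compute 4 * pi * r^2 = 4 * pi * 5.7^2 = 408.2814
Compute Q / denom = 8 / 408.2814 = 0.01959433
Compute 10 * log10(0.01959433) = -17.0787
SPL = 117.0 + (-17.0787) = 99.92

99.92 dB


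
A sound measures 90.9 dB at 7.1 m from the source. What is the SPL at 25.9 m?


Given values:
  SPL1 = 90.9 dB, r1 = 7.1 m, r2 = 25.9 m
Formula: SPL2 = SPL1 - 20 * log10(r2 / r1)
Compute ratio: r2 / r1 = 25.9 / 7.1 = 3.6479
Compute log10: log10(3.6479) = 0.562043
Compute drop: 20 * 0.562043 = 11.2409
SPL2 = 90.9 - 11.2409 = 79.66

79.66 dB


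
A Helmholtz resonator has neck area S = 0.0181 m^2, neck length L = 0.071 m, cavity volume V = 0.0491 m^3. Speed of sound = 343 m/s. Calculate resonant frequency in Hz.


Given values:
  S = 0.0181 m^2, L = 0.071 m, V = 0.0491 m^3, c = 343 m/s
Formula: f = (c / (2*pi)) * sqrt(S / (V * L))
Compute V * L = 0.0491 * 0.071 = 0.0034861
Compute S / (V * L) = 0.0181 / 0.0034861 = 5.192
Compute sqrt(5.192) = 2.278596
Compute c / (2*pi) = 343 / 6.283185 = 54.590148
f = 54.590148 * 2.278596 = 124.39

124.39 Hz


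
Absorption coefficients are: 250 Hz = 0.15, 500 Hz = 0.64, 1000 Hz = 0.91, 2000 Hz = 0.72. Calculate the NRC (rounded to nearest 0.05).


Given values:
  a_250 = 0.15, a_500 = 0.64
  a_1000 = 0.91, a_2000 = 0.72
Formula: NRC = (a250 + a500 + a1000 + a2000) / 4
Sum = 0.15 + 0.64 + 0.91 + 0.72 = 2.42
NRC = 2.42 / 4 = 0.605
Rounded to nearest 0.05: 0.6

0.6


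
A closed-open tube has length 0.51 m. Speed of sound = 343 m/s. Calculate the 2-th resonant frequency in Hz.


Given values:
  Tube type: closed-open, L = 0.51 m, c = 343 m/s, n = 2
Formula: f_n = (2n - 1) * c / (4 * L)
Compute 2n - 1 = 2*2 - 1 = 3
Compute 4 * L = 4 * 0.51 = 2.04
f = 3 * 343 / 2.04
f = 504.41

504.41 Hz


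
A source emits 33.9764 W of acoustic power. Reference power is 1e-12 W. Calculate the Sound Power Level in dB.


Given values:
  W = 33.9764 W
  W_ref = 1e-12 W
Formula: SWL = 10 * log10(W / W_ref)
Compute ratio: W / W_ref = 33976400000000
Compute log10: log10(33976400000000) = 13.531177
Multiply: SWL = 10 * 13.531177 = 135.31

135.31 dB


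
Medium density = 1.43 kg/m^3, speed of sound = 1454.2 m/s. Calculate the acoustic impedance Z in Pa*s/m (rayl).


Given values:
  rho = 1.43 kg/m^3
  c = 1454.2 m/s
Formula: Z = rho * c
Z = 1.43 * 1454.2
Z = 2079.51

2079.51 rayl


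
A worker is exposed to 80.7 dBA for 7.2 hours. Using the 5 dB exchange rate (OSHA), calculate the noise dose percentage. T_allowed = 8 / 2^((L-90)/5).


Given values:
  L = 80.7 dBA, T = 7.2 hours
Formula: T_allowed = 8 / 2^((L - 90) / 5)
Compute exponent: (80.7 - 90) / 5 = -1.86
Compute 2^(-1.86) = 0.275476
T_allowed = 8 / 0.275476 = 29.040642 hours
Dose = (T / T_allowed) * 100
Dose = (7.2 / 29.040642) * 100 = 24.79

24.79 %


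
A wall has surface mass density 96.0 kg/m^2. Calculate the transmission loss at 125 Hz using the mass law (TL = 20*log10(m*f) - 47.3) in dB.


Given values:
  m = 96.0 kg/m^2, f = 125 Hz
Formula: TL = 20 * log10(m * f) - 47.3
Compute m * f = 96.0 * 125 = 12000.0
Compute log10(12000.0) = 4.079181
Compute 20 * 4.079181 = 81.5836
TL = 81.5836 - 47.3 = 34.28

34.28 dB


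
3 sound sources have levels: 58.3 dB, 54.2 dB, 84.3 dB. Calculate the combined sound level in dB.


Formula: L_total = 10 * log10( sum(10^(Li/10)) )
  Source 1: 10^(58.3/10) = 676082.9754
  Source 2: 10^(54.2/10) = 263026.7992
  Source 3: 10^(84.3/10) = 269153480.3927
Sum of linear values = 270092590.1673
L_total = 10 * log10(270092590.1673) = 84.32

84.32 dB


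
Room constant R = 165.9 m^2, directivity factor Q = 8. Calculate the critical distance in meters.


Given values:
  R = 165.9 m^2, Q = 8
Formula: d_c = 0.141 * sqrt(Q * R)
Compute Q * R = 8 * 165.9 = 1327.2
Compute sqrt(1327.2) = 36.4308
d_c = 0.141 * 36.4308 = 5.137

5.137 m


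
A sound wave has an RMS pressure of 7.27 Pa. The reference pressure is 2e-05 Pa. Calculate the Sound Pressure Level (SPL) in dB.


Given values:
  p = 7.27 Pa
  p_ref = 2e-05 Pa
Formula: SPL = 20 * log10(p / p_ref)
Compute ratio: p / p_ref = 7.27 / 2e-05 = 363500
Compute log10: log10(363500) = 5.560504
Multiply: SPL = 20 * 5.560504 = 111.21

111.21 dB


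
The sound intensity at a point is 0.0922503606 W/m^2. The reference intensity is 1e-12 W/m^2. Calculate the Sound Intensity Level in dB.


Given values:
  I = 0.0922503606 W/m^2
  I_ref = 1e-12 W/m^2
Formula: SIL = 10 * log10(I / I_ref)
Compute ratio: I / I_ref = 92250360600
Compute log10: log10(92250360600) = 10.964968
Multiply: SIL = 10 * 10.964968 = 109.65

109.65 dB


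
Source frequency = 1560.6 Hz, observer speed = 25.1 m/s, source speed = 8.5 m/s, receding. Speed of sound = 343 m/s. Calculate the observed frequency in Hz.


Given values:
  f_s = 1560.6 Hz, v_o = 25.1 m/s, v_s = 8.5 m/s
  Direction: receding
Formula: f_o = f_s * (c - v_o) / (c + v_s)
Numerator: c - v_o = 343 - 25.1 = 317.9
Denominator: c + v_s = 343 + 8.5 = 351.5
f_o = 1560.6 * 317.9 / 351.5 = 1411.42

1411.42 Hz


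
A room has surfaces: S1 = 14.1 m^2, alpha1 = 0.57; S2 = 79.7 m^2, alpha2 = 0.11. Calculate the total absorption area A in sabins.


Given surfaces:
  Surface 1: 14.1 * 0.57 = 8.037
  Surface 2: 79.7 * 0.11 = 8.767
Formula: A = sum(Si * alpha_i)
A = 8.037 + 8.767
A = 16.8

16.8 sabins


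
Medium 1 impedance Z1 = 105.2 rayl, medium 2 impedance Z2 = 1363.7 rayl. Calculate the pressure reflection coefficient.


Given values:
  Z1 = 105.2 rayl, Z2 = 1363.7 rayl
Formula: R = (Z2 - Z1) / (Z2 + Z1)
Numerator: Z2 - Z1 = 1363.7 - 105.2 = 1258.5
Denominator: Z2 + Z1 = 1363.7 + 105.2 = 1468.9
R = 1258.5 / 1468.9 = 0.8568

0.8568


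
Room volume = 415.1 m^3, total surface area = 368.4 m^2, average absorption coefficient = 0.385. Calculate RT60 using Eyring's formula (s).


Given values:
  V = 415.1 m^3, S = 368.4 m^2, alpha = 0.385
Formula: RT60 = 0.161 * V / (-S * ln(1 - alpha))
Compute ln(1 - 0.385) = ln(0.615) = -0.486133
Denominator: -368.4 * -0.486133 = 179.0914
Numerator: 0.161 * 415.1 = 66.8311
RT60 = 66.8311 / 179.0914 = 0.373

0.373 s


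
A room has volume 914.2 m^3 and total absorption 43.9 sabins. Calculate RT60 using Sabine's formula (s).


Given values:
  V = 914.2 m^3
  A = 43.9 sabins
Formula: RT60 = 0.161 * V / A
Numerator: 0.161 * 914.2 = 147.1862
RT60 = 147.1862 / 43.9 = 3.353

3.353 s


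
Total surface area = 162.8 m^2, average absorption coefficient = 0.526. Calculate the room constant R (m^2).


Given values:
  S = 162.8 m^2, alpha = 0.526
Formula: R = S * alpha / (1 - alpha)
Numerator: 162.8 * 0.526 = 85.6328
Denominator: 1 - 0.526 = 0.474
R = 85.6328 / 0.474 = 180.66

180.66 m^2


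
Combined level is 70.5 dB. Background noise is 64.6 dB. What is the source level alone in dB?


Given values:
  L_total = 70.5 dB, L_bg = 64.6 dB
Formula: L_source = 10 * log10(10^(L_total/10) - 10^(L_bg/10))
Convert to linear:
  10^(70.5/10) = 11220184.543
  10^(64.6/10) = 2884031.5031
Difference: 11220184.543 - 2884031.5031 = 8336153.0399
L_source = 10 * log10(8336153.0399) = 69.21

69.21 dB


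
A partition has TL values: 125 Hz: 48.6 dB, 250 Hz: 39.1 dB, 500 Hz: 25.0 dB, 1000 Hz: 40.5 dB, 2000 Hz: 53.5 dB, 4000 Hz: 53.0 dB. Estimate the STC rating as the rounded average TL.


Given TL values at each frequency:
  125 Hz: 48.6 dB
  250 Hz: 39.1 dB
  500 Hz: 25.0 dB
  1000 Hz: 40.5 dB
  2000 Hz: 53.5 dB
  4000 Hz: 53.0 dB
Formula: STC ~ round(average of TL values)
Sum = 48.6 + 39.1 + 25.0 + 40.5 + 53.5 + 53.0 = 259.7
Average = 259.7 / 6 = 43.28
Rounded: 43

43


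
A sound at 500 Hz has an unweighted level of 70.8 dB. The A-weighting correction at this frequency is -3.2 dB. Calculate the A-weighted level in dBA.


Given values:
  SPL = 70.8 dB
  A-weighting at 500 Hz = -3.2 dB
Formula: L_A = SPL + A_weight
L_A = 70.8 + (-3.2)
L_A = 67.6

67.6 dBA


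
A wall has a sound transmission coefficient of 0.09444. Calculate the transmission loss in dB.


Given values:
  tau = 0.09444
Formula: TL = 10 * log10(1 / tau)
Compute 1 / tau = 1 / 0.09444 = 10.5887
Compute log10(10.5887) = 1.024843
TL = 10 * 1.024843 = 10.25

10.25 dB


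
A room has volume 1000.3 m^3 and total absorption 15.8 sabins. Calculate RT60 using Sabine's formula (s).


Given values:
  V = 1000.3 m^3
  A = 15.8 sabins
Formula: RT60 = 0.161 * V / A
Numerator: 0.161 * 1000.3 = 161.0483
RT60 = 161.0483 / 15.8 = 10.193

10.193 s


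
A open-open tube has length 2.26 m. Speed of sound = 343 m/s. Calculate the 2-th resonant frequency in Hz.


Given values:
  Tube type: open-open, L = 2.26 m, c = 343 m/s, n = 2
Formula: f_n = n * c / (2 * L)
Compute 2 * L = 2 * 2.26 = 4.52
f = 2 * 343 / 4.52
f = 151.77

151.77 Hz


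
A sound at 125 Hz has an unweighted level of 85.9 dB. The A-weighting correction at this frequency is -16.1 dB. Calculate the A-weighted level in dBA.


Given values:
  SPL = 85.9 dB
  A-weighting at 125 Hz = -16.1 dB
Formula: L_A = SPL + A_weight
L_A = 85.9 + (-16.1)
L_A = 69.8

69.8 dBA


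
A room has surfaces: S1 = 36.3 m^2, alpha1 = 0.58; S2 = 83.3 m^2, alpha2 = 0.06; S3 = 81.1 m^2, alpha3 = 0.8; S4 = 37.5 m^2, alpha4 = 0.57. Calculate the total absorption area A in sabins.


Given surfaces:
  Surface 1: 36.3 * 0.58 = 21.054
  Surface 2: 83.3 * 0.06 = 4.998
  Surface 3: 81.1 * 0.8 = 64.88
  Surface 4: 37.5 * 0.57 = 21.375
Formula: A = sum(Si * alpha_i)
A = 21.054 + 4.998 + 64.88 + 21.375
A = 112.31

112.31 sabins


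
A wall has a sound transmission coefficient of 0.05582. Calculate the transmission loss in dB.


Given values:
  tau = 0.05582
Formula: TL = 10 * log10(1 / tau)
Compute 1 / tau = 1 / 0.05582 = 17.9147
Compute log10(17.9147) = 1.25321
TL = 10 * 1.25321 = 12.53

12.53 dB


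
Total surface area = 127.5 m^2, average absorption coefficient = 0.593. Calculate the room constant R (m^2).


Given values:
  S = 127.5 m^2, alpha = 0.593
Formula: R = S * alpha / (1 - alpha)
Numerator: 127.5 * 0.593 = 75.6075
Denominator: 1 - 0.593 = 0.407
R = 75.6075 / 0.407 = 185.77

185.77 m^2


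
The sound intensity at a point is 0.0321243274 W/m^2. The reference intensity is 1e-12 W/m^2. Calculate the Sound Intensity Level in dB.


Given values:
  I = 0.0321243274 W/m^2
  I_ref = 1e-12 W/m^2
Formula: SIL = 10 * log10(I / I_ref)
Compute ratio: I / I_ref = 32124327400
Compute log10: log10(32124327400) = 10.506834
Multiply: SIL = 10 * 10.506834 = 105.07

105.07 dB


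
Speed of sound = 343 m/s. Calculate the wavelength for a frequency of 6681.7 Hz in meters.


Given values:
  c = 343 m/s, f = 6681.7 Hz
Formula: lambda = c / f
lambda = 343 / 6681.7
lambda = 0.0513

0.0513 m


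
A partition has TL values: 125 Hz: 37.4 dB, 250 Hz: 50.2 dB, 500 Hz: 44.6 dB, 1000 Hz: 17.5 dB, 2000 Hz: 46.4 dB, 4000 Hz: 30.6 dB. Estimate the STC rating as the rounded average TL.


Given TL values at each frequency:
  125 Hz: 37.4 dB
  250 Hz: 50.2 dB
  500 Hz: 44.6 dB
  1000 Hz: 17.5 dB
  2000 Hz: 46.4 dB
  4000 Hz: 30.6 dB
Formula: STC ~ round(average of TL values)
Sum = 37.4 + 50.2 + 44.6 + 17.5 + 46.4 + 30.6 = 226.7
Average = 226.7 / 6 = 37.78
Rounded: 38

38


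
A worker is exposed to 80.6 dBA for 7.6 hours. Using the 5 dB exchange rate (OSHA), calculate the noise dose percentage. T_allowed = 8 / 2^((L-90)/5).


Given values:
  L = 80.6 dBA, T = 7.6 hours
Formula: T_allowed = 8 / 2^((L - 90) / 5)
Compute exponent: (80.6 - 90) / 5 = -1.88
Compute 2^(-1.88) = 0.271684
T_allowed = 8 / 0.271684 = 29.445974 hours
Dose = (T / T_allowed) * 100
Dose = (7.6 / 29.445974) * 100 = 25.81

25.81 %


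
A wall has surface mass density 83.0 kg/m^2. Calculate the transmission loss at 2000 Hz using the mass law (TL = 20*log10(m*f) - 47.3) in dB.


Given values:
  m = 83.0 kg/m^2, f = 2000 Hz
Formula: TL = 20 * log10(m * f) - 47.3
Compute m * f = 83.0 * 2000 = 166000.0
Compute log10(166000.0) = 5.220108
Compute 20 * 5.220108 = 104.4022
TL = 104.4022 - 47.3 = 57.1

57.1 dB


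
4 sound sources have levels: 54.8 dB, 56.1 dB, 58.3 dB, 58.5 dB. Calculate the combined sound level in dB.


Formula: L_total = 10 * log10( sum(10^(Li/10)) )
  Source 1: 10^(54.8/10) = 301995.172
  Source 2: 10^(56.1/10) = 407380.2778
  Source 3: 10^(58.3/10) = 676082.9754
  Source 4: 10^(58.5/10) = 707945.7844
Sum of linear values = 2093404.2096
L_total = 10 * log10(2093404.2096) = 63.21

63.21 dB


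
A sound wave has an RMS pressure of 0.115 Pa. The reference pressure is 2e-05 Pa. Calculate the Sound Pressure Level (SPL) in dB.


Given values:
  p = 0.115 Pa
  p_ref = 2e-05 Pa
Formula: SPL = 20 * log10(p / p_ref)
Compute ratio: p / p_ref = 0.115 / 2e-05 = 5750
Compute log10: log10(5750) = 3.759668
Multiply: SPL = 20 * 3.759668 = 75.19

75.19 dB


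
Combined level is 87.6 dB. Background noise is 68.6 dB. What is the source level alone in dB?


Given values:
  L_total = 87.6 dB, L_bg = 68.6 dB
Formula: L_source = 10 * log10(10^(L_total/10) - 10^(L_bg/10))
Convert to linear:
  10^(87.6/10) = 575439937.3372
  10^(68.6/10) = 7244359.6007
Difference: 575439937.3372 - 7244359.6007 = 568195577.7365
L_source = 10 * log10(568195577.7365) = 87.54

87.54 dB


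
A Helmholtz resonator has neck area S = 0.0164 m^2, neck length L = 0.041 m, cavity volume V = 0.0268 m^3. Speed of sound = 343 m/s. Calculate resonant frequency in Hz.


Given values:
  S = 0.0164 m^2, L = 0.041 m, V = 0.0268 m^3, c = 343 m/s
Formula: f = (c / (2*pi)) * sqrt(S / (V * L))
Compute V * L = 0.0268 * 0.041 = 0.0010988
Compute S / (V * L) = 0.0164 / 0.0010988 = 14.9254
Compute sqrt(14.9254) = 3.863341
Compute c / (2*pi) = 343 / 6.283185 = 54.590148
f = 54.590148 * 3.863341 = 210.9

210.9 Hz


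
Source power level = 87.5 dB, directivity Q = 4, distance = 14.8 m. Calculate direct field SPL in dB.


Given values:
  Lw = 87.5 dB, Q = 4, r = 14.8 m
Formula: SPL = Lw + 10 * log10(Q / (4 * pi * r^2))
Compute 4 * pi * r^2 = 4 * pi * 14.8^2 = 2752.5378
Compute Q / denom = 4 / 2752.5378 = 0.0014532
Compute 10 * log10(0.0014532) = -28.3767
SPL = 87.5 + (-28.3767) = 59.12

59.12 dB


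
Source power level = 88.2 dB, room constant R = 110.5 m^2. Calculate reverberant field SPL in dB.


Given values:
  Lw = 88.2 dB, R = 110.5 m^2
Formula: SPL = Lw + 10 * log10(4 / R)
Compute 4 / R = 4 / 110.5 = 0.036199
Compute 10 * log10(0.036199) = -14.413
SPL = 88.2 + (-14.413) = 73.79

73.79 dB


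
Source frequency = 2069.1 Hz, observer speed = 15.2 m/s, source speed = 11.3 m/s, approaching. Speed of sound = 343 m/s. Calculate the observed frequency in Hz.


Given values:
  f_s = 2069.1 Hz, v_o = 15.2 m/s, v_s = 11.3 m/s
  Direction: approaching
Formula: f_o = f_s * (c + v_o) / (c - v_s)
Numerator: c + v_o = 343 + 15.2 = 358.2
Denominator: c - v_s = 343 - 11.3 = 331.7
f_o = 2069.1 * 358.2 / 331.7 = 2234.4

2234.4 Hz


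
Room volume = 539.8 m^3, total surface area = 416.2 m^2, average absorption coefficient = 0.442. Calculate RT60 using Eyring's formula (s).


Given values:
  V = 539.8 m^3, S = 416.2 m^2, alpha = 0.442
Formula: RT60 = 0.161 * V / (-S * ln(1 - alpha))
Compute ln(1 - 0.442) = ln(0.558) = -0.583396
Denominator: -416.2 * -0.583396 = 242.8094
Numerator: 0.161 * 539.8 = 86.9078
RT60 = 86.9078 / 242.8094 = 0.358

0.358 s


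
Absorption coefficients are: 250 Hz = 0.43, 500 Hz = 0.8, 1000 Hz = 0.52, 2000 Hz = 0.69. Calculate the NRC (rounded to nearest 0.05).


Given values:
  a_250 = 0.43, a_500 = 0.8
  a_1000 = 0.52, a_2000 = 0.69
Formula: NRC = (a250 + a500 + a1000 + a2000) / 4
Sum = 0.43 + 0.8 + 0.52 + 0.69 = 2.44
NRC = 2.44 / 4 = 0.61
Rounded to nearest 0.05: 0.6

0.6


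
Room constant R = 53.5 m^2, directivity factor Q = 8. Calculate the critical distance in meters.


Given values:
  R = 53.5 m^2, Q = 8
Formula: d_c = 0.141 * sqrt(Q * R)
Compute Q * R = 8 * 53.5 = 428.0
Compute sqrt(428.0) = 20.6882
d_c = 0.141 * 20.6882 = 2.917

2.917 m


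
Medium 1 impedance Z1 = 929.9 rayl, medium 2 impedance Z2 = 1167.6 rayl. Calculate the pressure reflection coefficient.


Given values:
  Z1 = 929.9 rayl, Z2 = 1167.6 rayl
Formula: R = (Z2 - Z1) / (Z2 + Z1)
Numerator: Z2 - Z1 = 1167.6 - 929.9 = 237.7
Denominator: Z2 + Z1 = 1167.6 + 929.9 = 2097.5
R = 237.7 / 2097.5 = 0.1133

0.1133


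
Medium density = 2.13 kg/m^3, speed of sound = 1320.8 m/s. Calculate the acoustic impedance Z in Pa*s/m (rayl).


Given values:
  rho = 2.13 kg/m^3
  c = 1320.8 m/s
Formula: Z = rho * c
Z = 2.13 * 1320.8
Z = 2813.3

2813.3 rayl


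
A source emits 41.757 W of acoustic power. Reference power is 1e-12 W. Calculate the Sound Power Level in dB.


Given values:
  W = 41.757 W
  W_ref = 1e-12 W
Formula: SWL = 10 * log10(W / W_ref)
Compute ratio: W / W_ref = 41757000000000
Compute log10: log10(41757000000000) = 13.620729
Multiply: SWL = 10 * 13.620729 = 136.21

136.21 dB


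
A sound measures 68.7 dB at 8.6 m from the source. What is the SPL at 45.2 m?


Given values:
  SPL1 = 68.7 dB, r1 = 8.6 m, r2 = 45.2 m
Formula: SPL2 = SPL1 - 20 * log10(r2 / r1)
Compute ratio: r2 / r1 = 45.2 / 8.6 = 5.2558
Compute log10: log10(5.2558) = 0.720639
Compute drop: 20 * 0.720639 = 14.4128
SPL2 = 68.7 - 14.4128 = 54.29

54.29 dB


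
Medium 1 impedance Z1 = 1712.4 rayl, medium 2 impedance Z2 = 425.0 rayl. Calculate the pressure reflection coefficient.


Given values:
  Z1 = 1712.4 rayl, Z2 = 425.0 rayl
Formula: R = (Z2 - Z1) / (Z2 + Z1)
Numerator: Z2 - Z1 = 425.0 - 1712.4 = -1287.4
Denominator: Z2 + Z1 = 425.0 + 1712.4 = 2137.4
R = -1287.4 / 2137.4 = -0.6023

-0.6023


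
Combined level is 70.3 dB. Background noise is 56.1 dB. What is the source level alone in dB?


Given values:
  L_total = 70.3 dB, L_bg = 56.1 dB
Formula: L_source = 10 * log10(10^(L_total/10) - 10^(L_bg/10))
Convert to linear:
  10^(70.3/10) = 10715193.0524
  10^(56.1/10) = 407380.2778
Difference: 10715193.0524 - 407380.2778 = 10307812.7746
L_source = 10 * log10(10307812.7746) = 70.13

70.13 dB


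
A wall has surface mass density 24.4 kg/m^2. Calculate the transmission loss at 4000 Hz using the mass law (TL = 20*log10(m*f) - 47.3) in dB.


Given values:
  m = 24.4 kg/m^2, f = 4000 Hz
Formula: TL = 20 * log10(m * f) - 47.3
Compute m * f = 24.4 * 4000 = 97600.0
Compute log10(97600.0) = 4.98945
Compute 20 * 4.98945 = 99.789
TL = 99.789 - 47.3 = 52.49

52.49 dB


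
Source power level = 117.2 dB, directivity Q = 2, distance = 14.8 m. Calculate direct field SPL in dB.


Given values:
  Lw = 117.2 dB, Q = 2, r = 14.8 m
Formula: SPL = Lw + 10 * log10(Q / (4 * pi * r^2))
Compute 4 * pi * r^2 = 4 * pi * 14.8^2 = 2752.5378
Compute Q / denom = 2 / 2752.5378 = 0.0007266
Compute 10 * log10(0.0007266) = -31.387
SPL = 117.2 + (-31.387) = 85.81

85.81 dB


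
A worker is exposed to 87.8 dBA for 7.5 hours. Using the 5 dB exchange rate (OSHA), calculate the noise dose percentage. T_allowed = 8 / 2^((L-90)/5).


Given values:
  L = 87.8 dBA, T = 7.5 hours
Formula: T_allowed = 8 / 2^((L - 90) / 5)
Compute exponent: (87.8 - 90) / 5 = -0.44
Compute 2^(-0.44) = 0.737135
T_allowed = 8 / 0.737135 = 10.852829 hours
Dose = (T / T_allowed) * 100
Dose = (7.5 / 10.852829) * 100 = 69.11

69.11 %


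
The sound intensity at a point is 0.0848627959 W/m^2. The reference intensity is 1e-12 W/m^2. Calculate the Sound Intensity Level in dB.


Given values:
  I = 0.0848627959 W/m^2
  I_ref = 1e-12 W/m^2
Formula: SIL = 10 * log10(I / I_ref)
Compute ratio: I / I_ref = 84862795900
Compute log10: log10(84862795900) = 10.928717
Multiply: SIL = 10 * 10.928717 = 109.29

109.29 dB


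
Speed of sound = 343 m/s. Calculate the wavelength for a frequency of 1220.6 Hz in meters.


Given values:
  c = 343 m/s, f = 1220.6 Hz
Formula: lambda = c / f
lambda = 343 / 1220.6
lambda = 0.281

0.281 m


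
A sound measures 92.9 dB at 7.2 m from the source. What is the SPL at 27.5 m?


Given values:
  SPL1 = 92.9 dB, r1 = 7.2 m, r2 = 27.5 m
Formula: SPL2 = SPL1 - 20 * log10(r2 / r1)
Compute ratio: r2 / r1 = 27.5 / 7.2 = 3.8194
Compute log10: log10(3.8194) = 0.581995
Compute drop: 20 * 0.581995 = 11.6399
SPL2 = 92.9 - 11.6399 = 81.26

81.26 dB


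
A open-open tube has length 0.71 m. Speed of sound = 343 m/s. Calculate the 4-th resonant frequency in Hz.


Given values:
  Tube type: open-open, L = 0.71 m, c = 343 m/s, n = 4
Formula: f_n = n * c / (2 * L)
Compute 2 * L = 2 * 0.71 = 1.42
f = 4 * 343 / 1.42
f = 966.2

966.2 Hz


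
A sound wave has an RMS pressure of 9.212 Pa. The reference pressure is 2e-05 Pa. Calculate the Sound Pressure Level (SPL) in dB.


Given values:
  p = 9.212 Pa
  p_ref = 2e-05 Pa
Formula: SPL = 20 * log10(p / p_ref)
Compute ratio: p / p_ref = 9.212 / 2e-05 = 460600
Compute log10: log10(460600) = 5.663324
Multiply: SPL = 20 * 5.663324 = 113.27

113.27 dB


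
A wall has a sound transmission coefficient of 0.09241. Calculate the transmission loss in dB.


Given values:
  tau = 0.09241
Formula: TL = 10 * log10(1 / tau)
Compute 1 / tau = 1 / 0.09241 = 10.8213
Compute log10(10.8213) = 1.034279
TL = 10 * 1.034279 = 10.34

10.34 dB


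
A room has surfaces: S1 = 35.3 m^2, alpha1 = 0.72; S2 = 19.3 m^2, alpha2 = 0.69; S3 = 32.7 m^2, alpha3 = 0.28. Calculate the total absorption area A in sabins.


Given surfaces:
  Surface 1: 35.3 * 0.72 = 25.416
  Surface 2: 19.3 * 0.69 = 13.317
  Surface 3: 32.7 * 0.28 = 9.156
Formula: A = sum(Si * alpha_i)
A = 25.416 + 13.317 + 9.156
A = 47.89

47.89 sabins


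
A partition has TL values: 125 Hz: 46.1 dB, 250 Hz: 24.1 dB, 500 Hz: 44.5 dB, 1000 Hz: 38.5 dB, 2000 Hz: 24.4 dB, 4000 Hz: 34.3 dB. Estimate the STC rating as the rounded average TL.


Given TL values at each frequency:
  125 Hz: 46.1 dB
  250 Hz: 24.1 dB
  500 Hz: 44.5 dB
  1000 Hz: 38.5 dB
  2000 Hz: 24.4 dB
  4000 Hz: 34.3 dB
Formula: STC ~ round(average of TL values)
Sum = 46.1 + 24.1 + 44.5 + 38.5 + 24.4 + 34.3 = 211.9
Average = 211.9 / 6 = 35.32
Rounded: 35

35


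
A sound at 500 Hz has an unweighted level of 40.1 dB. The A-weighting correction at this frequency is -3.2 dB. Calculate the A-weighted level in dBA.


Given values:
  SPL = 40.1 dB
  A-weighting at 500 Hz = -3.2 dB
Formula: L_A = SPL + A_weight
L_A = 40.1 + (-3.2)
L_A = 36.9

36.9 dBA


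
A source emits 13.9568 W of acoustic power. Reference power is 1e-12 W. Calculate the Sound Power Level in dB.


Given values:
  W = 13.9568 W
  W_ref = 1e-12 W
Formula: SWL = 10 * log10(W / W_ref)
Compute ratio: W / W_ref = 13956800000000
Compute log10: log10(13956800000000) = 13.144786
Multiply: SWL = 10 * 13.144786 = 131.45

131.45 dB


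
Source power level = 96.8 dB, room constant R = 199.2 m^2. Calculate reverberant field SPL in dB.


Given values:
  Lw = 96.8 dB, R = 199.2 m^2
Formula: SPL = Lw + 10 * log10(4 / R)
Compute 4 / R = 4 / 199.2 = 0.02008
Compute 10 * log10(0.02008) = -16.9724
SPL = 96.8 + (-16.9724) = 79.83

79.83 dB


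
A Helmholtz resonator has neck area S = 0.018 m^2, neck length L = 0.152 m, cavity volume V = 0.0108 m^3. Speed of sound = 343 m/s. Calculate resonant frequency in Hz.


Given values:
  S = 0.018 m^2, L = 0.152 m, V = 0.0108 m^3, c = 343 m/s
Formula: f = (c / (2*pi)) * sqrt(S / (V * L))
Compute V * L = 0.0108 * 0.152 = 0.0016416
Compute S / (V * L) = 0.018 / 0.0016416 = 10.9649
Compute sqrt(10.9649) = 3.311329
Compute c / (2*pi) = 343 / 6.283185 = 54.590148
f = 54.590148 * 3.311329 = 180.77

180.77 Hz


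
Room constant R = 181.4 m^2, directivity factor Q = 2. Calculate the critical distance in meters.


Given values:
  R = 181.4 m^2, Q = 2
Formula: d_c = 0.141 * sqrt(Q * R)
Compute Q * R = 2 * 181.4 = 362.8
Compute sqrt(362.8) = 19.0473
d_c = 0.141 * 19.0473 = 2.686

2.686 m


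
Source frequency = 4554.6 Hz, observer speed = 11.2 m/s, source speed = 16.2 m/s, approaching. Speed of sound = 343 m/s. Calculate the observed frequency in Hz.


Given values:
  f_s = 4554.6 Hz, v_o = 11.2 m/s, v_s = 16.2 m/s
  Direction: approaching
Formula: f_o = f_s * (c + v_o) / (c - v_s)
Numerator: c + v_o = 343 + 11.2 = 354.2
Denominator: c - v_s = 343 - 16.2 = 326.8
f_o = 4554.6 * 354.2 / 326.8 = 4936.47

4936.47 Hz


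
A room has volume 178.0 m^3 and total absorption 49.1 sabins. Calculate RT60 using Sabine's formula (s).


Given values:
  V = 178.0 m^3
  A = 49.1 sabins
Formula: RT60 = 0.161 * V / A
Numerator: 0.161 * 178.0 = 28.658
RT60 = 28.658 / 49.1 = 0.584

0.584 s


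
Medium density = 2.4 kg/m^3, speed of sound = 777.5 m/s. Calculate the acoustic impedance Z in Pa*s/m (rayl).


Given values:
  rho = 2.4 kg/m^3
  c = 777.5 m/s
Formula: Z = rho * c
Z = 2.4 * 777.5
Z = 1866.0

1866.0 rayl


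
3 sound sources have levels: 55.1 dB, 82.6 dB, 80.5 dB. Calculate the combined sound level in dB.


Formula: L_total = 10 * log10( sum(10^(Li/10)) )
  Source 1: 10^(55.1/10) = 323593.6569
  Source 2: 10^(82.6/10) = 181970085.861
  Source 3: 10^(80.5/10) = 112201845.4302
Sum of linear values = 294495524.9481
L_total = 10 * log10(294495524.9481) = 84.69

84.69 dB


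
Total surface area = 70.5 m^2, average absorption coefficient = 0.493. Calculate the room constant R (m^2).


Given values:
  S = 70.5 m^2, alpha = 0.493
Formula: R = S * alpha / (1 - alpha)
Numerator: 70.5 * 0.493 = 34.7565
Denominator: 1 - 0.493 = 0.507
R = 34.7565 / 0.507 = 68.55

68.55 m^2


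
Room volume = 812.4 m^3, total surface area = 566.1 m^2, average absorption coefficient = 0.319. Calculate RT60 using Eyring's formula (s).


Given values:
  V = 812.4 m^3, S = 566.1 m^2, alpha = 0.319
Formula: RT60 = 0.161 * V / (-S * ln(1 - alpha))
Compute ln(1 - 0.319) = ln(0.681) = -0.384193
Denominator: -566.1 * -0.384193 = 217.4917
Numerator: 0.161 * 812.4 = 130.7964
RT60 = 130.7964 / 217.4917 = 0.601

0.601 s


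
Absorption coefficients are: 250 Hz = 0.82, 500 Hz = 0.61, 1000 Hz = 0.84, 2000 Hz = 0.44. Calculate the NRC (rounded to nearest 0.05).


Given values:
  a_250 = 0.82, a_500 = 0.61
  a_1000 = 0.84, a_2000 = 0.44
Formula: NRC = (a250 + a500 + a1000 + a2000) / 4
Sum = 0.82 + 0.61 + 0.84 + 0.44 = 2.71
NRC = 2.71 / 4 = 0.6775
Rounded to nearest 0.05: 0.7

0.7


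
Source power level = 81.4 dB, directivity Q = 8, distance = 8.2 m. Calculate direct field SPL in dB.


Given values:
  Lw = 81.4 dB, Q = 8, r = 8.2 m
Formula: SPL = Lw + 10 * log10(Q / (4 * pi * r^2))
Compute 4 * pi * r^2 = 4 * pi * 8.2^2 = 844.9628
Compute Q / denom = 8 / 844.9628 = 0.00946787
Compute 10 * log10(0.00946787) = -20.2375
SPL = 81.4 + (-20.2375) = 61.16

61.16 dB


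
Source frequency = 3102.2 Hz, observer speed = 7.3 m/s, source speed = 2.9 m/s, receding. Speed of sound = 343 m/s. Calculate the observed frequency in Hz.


Given values:
  f_s = 3102.2 Hz, v_o = 7.3 m/s, v_s = 2.9 m/s
  Direction: receding
Formula: f_o = f_s * (c - v_o) / (c + v_s)
Numerator: c - v_o = 343 - 7.3 = 335.7
Denominator: c + v_s = 343 + 2.9 = 345.9
f_o = 3102.2 * 335.7 / 345.9 = 3010.72

3010.72 Hz


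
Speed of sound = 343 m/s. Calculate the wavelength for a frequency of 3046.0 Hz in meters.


Given values:
  c = 343 m/s, f = 3046.0 Hz
Formula: lambda = c / f
lambda = 343 / 3046.0
lambda = 0.1126

0.1126 m


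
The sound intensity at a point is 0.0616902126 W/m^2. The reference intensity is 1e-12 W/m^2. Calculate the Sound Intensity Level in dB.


Given values:
  I = 0.0616902126 W/m^2
  I_ref = 1e-12 W/m^2
Formula: SIL = 10 * log10(I / I_ref)
Compute ratio: I / I_ref = 61690212600
Compute log10: log10(61690212600) = 10.790216
Multiply: SIL = 10 * 10.790216 = 107.9

107.9 dB


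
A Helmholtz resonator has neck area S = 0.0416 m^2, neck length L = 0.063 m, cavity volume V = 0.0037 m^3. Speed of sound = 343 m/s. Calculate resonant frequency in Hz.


Given values:
  S = 0.0416 m^2, L = 0.063 m, V = 0.0037 m^3, c = 343 m/s
Formula: f = (c / (2*pi)) * sqrt(S / (V * L))
Compute V * L = 0.0037 * 0.063 = 0.0002331
Compute S / (V * L) = 0.0416 / 0.0002331 = 178.4642
Compute sqrt(178.4642) = 13.359049
Compute c / (2*pi) = 343 / 6.283185 = 54.590148
f = 54.590148 * 13.359049 = 729.27

729.27 Hz


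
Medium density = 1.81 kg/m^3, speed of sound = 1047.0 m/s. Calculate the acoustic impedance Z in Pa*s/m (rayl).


Given values:
  rho = 1.81 kg/m^3
  c = 1047.0 m/s
Formula: Z = rho * c
Z = 1.81 * 1047.0
Z = 1895.07

1895.07 rayl


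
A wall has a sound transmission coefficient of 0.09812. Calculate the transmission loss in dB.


Given values:
  tau = 0.09812
Formula: TL = 10 * log10(1 / tau)
Compute 1 / tau = 1 / 0.09812 = 10.1916
Compute log10(10.1916) = 1.008242
TL = 10 * 1.008242 = 10.08

10.08 dB


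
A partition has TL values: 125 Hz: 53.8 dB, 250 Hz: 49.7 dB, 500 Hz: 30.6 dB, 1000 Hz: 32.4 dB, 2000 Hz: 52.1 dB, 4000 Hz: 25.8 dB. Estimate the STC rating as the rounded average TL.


Given TL values at each frequency:
  125 Hz: 53.8 dB
  250 Hz: 49.7 dB
  500 Hz: 30.6 dB
  1000 Hz: 32.4 dB
  2000 Hz: 52.1 dB
  4000 Hz: 25.8 dB
Formula: STC ~ round(average of TL values)
Sum = 53.8 + 49.7 + 30.6 + 32.4 + 52.1 + 25.8 = 244.4
Average = 244.4 / 6 = 40.73
Rounded: 41

41


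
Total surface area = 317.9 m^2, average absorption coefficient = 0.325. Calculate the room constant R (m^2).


Given values:
  S = 317.9 m^2, alpha = 0.325
Formula: R = S * alpha / (1 - alpha)
Numerator: 317.9 * 0.325 = 103.3175
Denominator: 1 - 0.325 = 0.675
R = 103.3175 / 0.675 = 153.06

153.06 m^2


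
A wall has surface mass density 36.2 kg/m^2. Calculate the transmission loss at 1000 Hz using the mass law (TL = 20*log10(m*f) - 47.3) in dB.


Given values:
  m = 36.2 kg/m^2, f = 1000 Hz
Formula: TL = 20 * log10(m * f) - 47.3
Compute m * f = 36.2 * 1000 = 36200.0
Compute log10(36200.0) = 4.558709
Compute 20 * 4.558709 = 91.1742
TL = 91.1742 - 47.3 = 43.87

43.87 dB


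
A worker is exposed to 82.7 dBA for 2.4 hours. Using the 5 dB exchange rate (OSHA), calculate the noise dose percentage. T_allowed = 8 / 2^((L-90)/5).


Given values:
  L = 82.7 dBA, T = 2.4 hours
Formula: T_allowed = 8 / 2^((L - 90) / 5)
Compute exponent: (82.7 - 90) / 5 = -1.46
Compute 2^(-1.46) = 0.363493
T_allowed = 8 / 0.363493 = 22.008677 hours
Dose = (T / T_allowed) * 100
Dose = (2.4 / 22.008677) * 100 = 10.9

10.9 %
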